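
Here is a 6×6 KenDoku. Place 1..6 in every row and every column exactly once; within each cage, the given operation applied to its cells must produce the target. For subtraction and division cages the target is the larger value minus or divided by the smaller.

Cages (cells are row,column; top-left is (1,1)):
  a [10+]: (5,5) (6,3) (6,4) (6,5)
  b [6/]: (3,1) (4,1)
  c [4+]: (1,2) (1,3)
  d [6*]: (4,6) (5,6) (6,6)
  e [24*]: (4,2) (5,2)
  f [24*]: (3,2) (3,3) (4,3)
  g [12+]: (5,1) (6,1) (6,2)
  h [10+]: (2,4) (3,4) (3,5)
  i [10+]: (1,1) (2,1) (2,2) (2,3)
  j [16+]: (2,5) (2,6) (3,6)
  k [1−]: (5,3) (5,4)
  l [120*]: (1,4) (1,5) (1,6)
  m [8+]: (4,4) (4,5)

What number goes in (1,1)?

2

The only place for 2 in row 1 is (1,1).
Column 2 needs a 5, and only (6,2) is open for it.
The only place for 5 in column 1 is (2,1).
Row 2 now contains 5; hence (2,5) = 6.
Cage j has sum 16; hence (2,6) = 4.
Cage j has sum 16, so (3,6) = 6.
Cage l has product 120, so (1,4) = 6.
Cage l has product 120, which forces (1,5) = 4.
Column 6 now contains 6; hence (1,6) = 5.
Row 3 already has 6, so (3,1) = 1.
Cage b's pair has quotient 6, so (4,1) = 6.
Row 4 now contains 6, which forces (4,2) = 4.
Column 2 already has 4, which forces (5,2) = 6.
Cage f needs product 24, which forces (3,3) = 4.
The only place for 3 in row 2 is (2,4).
3 is placed in column 4, so (4,4) = 5.
Cage m needs two cells with sum 8; hence (4,5) = 3.
Cage f needs product 24, leaving (3,2) = 3.
Column 4 already has 5; hence (3,4) = 2.
Cage h has sum 10, which forces (3,5) = 5.
Row 4 already has 3, leaving (4,3) = 2.
Row 4 now contains 2, which forces (4,6) = 1.
Column 2 now contains 3, leaving (1,2) = 1.
Cage c needs two cells with sum 4; hence (1,3) = 3.
Cage i needs sum 10; hence (2,2) = 2.
Column 3 already has 2, leaving (2,3) = 1.
Column 3 now contains 3; hence (5,3) = 5.
Cage k's pair has difference 1, which forces (5,4) = 4.
Column 3 now contains 3; hence (6,3) = 6.
Column 4 already has 4, leaving (6,4) = 1.
Row 6 now contains 1, leaving (6,5) = 2.
Row 6 already has 2, which forces (6,6) = 3.
Row 5 already has 4, leaving (5,1) = 3.
Column 5 now contains 2; hence (5,5) = 1.
Column 6 now contains 3, so (5,6) = 2.
Row 6 already has 3, leaving (6,1) = 4.
The full grid is 2 1 3 6 4 5 / 5 2 1 3 6 4 / 1 3 4 2 5 6 / 6 4 2 5 3 1 / 3 6 5 4 1 2 / 4 5 6 1 2 3.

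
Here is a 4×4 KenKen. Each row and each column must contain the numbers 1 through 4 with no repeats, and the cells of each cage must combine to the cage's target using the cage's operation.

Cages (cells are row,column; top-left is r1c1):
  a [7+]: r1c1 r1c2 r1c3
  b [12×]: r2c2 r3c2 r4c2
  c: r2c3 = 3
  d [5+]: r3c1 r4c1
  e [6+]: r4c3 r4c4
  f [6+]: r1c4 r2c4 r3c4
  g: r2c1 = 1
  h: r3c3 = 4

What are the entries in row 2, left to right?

1 4 3 2

Cage g is given, which forces r2c1 = 1.
C is a freebie, leaving r2c3 = 3.
Row 2 already has 3; hence r2c4 = 2.
Cage h is a single given cell, which forces r3c3 = 4.
Column 3 now contains 4; hence r4c3 = 2.
Column 4 already has 2; hence r4c4 = 4.
Column 3 already has 2, leaving r1c3 = 1.
1 is placed in row 1, leaving r1c4 = 3.
Row 2 already has 3, leaving r2c2 = 4.
The two cells of cage d must have sum 5; hence r3c1 = 2.
Column 4 now contains 3, which forces r3c4 = 1.
4 is placed in row 4; hence r4c1 = 3.
3 is placed in row 4, so r4c2 = 1.
Column 1 already has 2, so r1c1 = 4.
Column 2 already has 4, which forces r1c2 = 2.
Row 3 now contains 1, so r3c2 = 3.
Completed grid: 4 2 1 3 / 1 4 3 2 / 2 3 4 1 / 3 1 2 4.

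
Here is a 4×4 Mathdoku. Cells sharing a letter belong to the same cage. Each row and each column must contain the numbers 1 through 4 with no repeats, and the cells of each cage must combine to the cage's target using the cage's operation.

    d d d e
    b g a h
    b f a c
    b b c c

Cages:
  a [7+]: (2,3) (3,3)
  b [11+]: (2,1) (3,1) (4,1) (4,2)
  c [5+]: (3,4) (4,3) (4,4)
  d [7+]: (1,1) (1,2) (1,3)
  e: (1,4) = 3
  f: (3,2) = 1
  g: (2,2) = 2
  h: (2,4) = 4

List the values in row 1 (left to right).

E is a freebie; hence (1,4) = 3.
G is a freebie, leaving (2,2) = 2.
Cage h is a single given cell, so (2,4) = 4.
Cage f is given; hence (3,2) = 1.
1 is placed in row 3, leaving (3,4) = 2.
Column 4 now contains 3; hence (4,4) = 1.
1 is placed in column 2, so (1,2) = 4.
Cage b has sum 11, which forces (2,1) = 1.
Row 2 already has 4, so (2,3) = 3.
The two cells of cage a must have sum 7, leaving (3,3) = 4.
Column 2 already has 4, so (4,2) = 3.
Row 4 now contains 1, which forces (4,3) = 2.
Column 1 now contains 1, leaving (1,1) = 2.
Column 3 already has 2, so (1,3) = 1.
Row 3 already has 4, so (3,1) = 3.
Row 4 now contains 2, leaving (4,1) = 4.
The full grid is 2 4 1 3 / 1 2 3 4 / 3 1 4 2 / 4 3 2 1.

2 4 1 3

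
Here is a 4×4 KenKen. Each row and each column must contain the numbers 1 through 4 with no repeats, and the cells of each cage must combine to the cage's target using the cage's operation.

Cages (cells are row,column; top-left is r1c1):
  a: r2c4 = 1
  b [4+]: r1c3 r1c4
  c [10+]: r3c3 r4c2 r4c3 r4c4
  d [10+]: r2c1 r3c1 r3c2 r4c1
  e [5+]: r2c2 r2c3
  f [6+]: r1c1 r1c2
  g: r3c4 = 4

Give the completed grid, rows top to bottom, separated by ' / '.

2 4 1 3 / 4 3 2 1 / 1 2 3 4 / 3 1 4 2

Cage a is a single given cell; hence r2c4 = 1.
Cage g is a single given cell; hence r3c4 = 4.
Cage b's pair has sum 4; hence r1c3 = 1.
Column 4 now contains 1, which forces r1c4 = 3.
Column 4 now contains 3, which forces r4c4 = 2.
Cage c has sum 10, so r3c3 = 3.
Cage c needs sum 10, so r4c2 = 1.
Cage c has sum 10, so r4c3 = 4.
Cage d has sum 10, so r2c1 = 4.
Cage e needs two cells with sum 5, which forces r2c2 = 3.
Column 3 already has 3, so r2c3 = 2.
The 4 cells of cage d must have sum 10, so r3c1 = 1.
1 is placed in column 2, leaving r3c2 = 2.
4 is placed in row 4; hence r4c1 = 3.
4 is placed in column 1, so r1c1 = 2.
Column 2 now contains 2, which forces r1c2 = 4.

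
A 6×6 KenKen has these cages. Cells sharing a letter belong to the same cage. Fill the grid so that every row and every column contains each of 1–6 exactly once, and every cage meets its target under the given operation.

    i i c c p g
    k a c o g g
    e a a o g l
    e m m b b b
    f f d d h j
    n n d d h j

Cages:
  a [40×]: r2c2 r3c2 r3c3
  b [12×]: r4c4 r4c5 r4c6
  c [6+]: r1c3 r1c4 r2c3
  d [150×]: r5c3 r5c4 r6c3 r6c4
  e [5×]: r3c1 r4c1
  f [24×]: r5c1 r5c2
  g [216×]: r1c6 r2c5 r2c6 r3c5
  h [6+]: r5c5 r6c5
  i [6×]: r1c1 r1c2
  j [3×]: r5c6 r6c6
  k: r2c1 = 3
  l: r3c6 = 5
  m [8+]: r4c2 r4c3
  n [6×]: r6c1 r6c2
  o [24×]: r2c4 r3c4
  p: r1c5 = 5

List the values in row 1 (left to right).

2 3 4 1 5 6

Cage p is given, which forces r1c5 = 5.
K is a freebie; hence r2c1 = 3.
Cage l is a single given cell, leaving r3c6 = 5.
Cage a has product 40; hence r2c2 = 5.
Row 3 now contains 5, leaving r3c1 = 1.
Cage e's pair has product 5; hence r4c1 = 5.
In row 1, 4 can only go at r1c3, so r1c3 = 4.
The 3 cells of cage c must have sum 6, which forces r1c4 = 1.
Cage c needs sum 6, leaving r2c3 = 1.
Cage a needs product 40; hence r3c2 = 4.
Column 3 already has 4; hence r3c3 = 2.
Row 3 now contains 4, so r3c4 = 6.
Row 3 already has 6, so r3c5 = 3.
2 is placed in column 3, leaving r4c3 = 6.
Column 2 now contains 4, which forces r5c2 = 6.
Cage i needs two cells with product 6; hence r1c1 = 2.
Row 1 now contains 1, which forces r1c2 = 3.
3 is placed in row 1; hence r1c6 = 6.
6 is placed in column 4, leaving r2c4 = 4.
Row 2 already has 4, leaving r2c5 = 6.
Row 2 already has 4, which forces r2c6 = 2.
Row 4 already has 6; hence r4c2 = 2.
4 is placed in column 4, so r4c4 = 3.
Row 5 now contains 6, so r5c1 = 4.
Row 5 now contains 4; hence r5c5 = 2.
2 is placed in column 1, leaving r6c1 = 6.
Column 2 already has 3, so r6c2 = 1.
Column 5 already has 2, so r6c5 = 4.
Row 6 already has 1, which forces r6c6 = 3.
4 is placed in column 5, leaving r4c5 = 1.
The 3 cells of cage b must have product 12, leaving r4c6 = 4.
Cage d needs product 150; hence r5c3 = 3.
2 is placed in row 5, leaving r5c4 = 5.
Column 6 already has 3, which forces r5c6 = 1.
Row 6 now contains 3; hence r6c3 = 5.
Cage d has product 150; hence r6c4 = 2.
Completed grid: 2 3 4 1 5 6 / 3 5 1 4 6 2 / 1 4 2 6 3 5 / 5 2 6 3 1 4 / 4 6 3 5 2 1 / 6 1 5 2 4 3.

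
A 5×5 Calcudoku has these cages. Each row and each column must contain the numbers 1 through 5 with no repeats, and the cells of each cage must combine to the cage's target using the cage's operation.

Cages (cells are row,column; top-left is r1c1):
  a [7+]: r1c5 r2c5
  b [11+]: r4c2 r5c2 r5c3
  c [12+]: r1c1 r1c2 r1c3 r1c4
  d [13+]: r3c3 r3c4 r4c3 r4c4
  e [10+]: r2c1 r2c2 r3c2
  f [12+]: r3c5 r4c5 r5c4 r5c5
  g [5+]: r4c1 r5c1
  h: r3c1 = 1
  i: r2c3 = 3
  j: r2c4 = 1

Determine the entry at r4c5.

Cage i is a single given cell; hence r2c3 = 3.
J is a freebie, leaving r2c4 = 1.
H is a freebie; hence r3c1 = 1.
Row 1 needs a 3, and only r1c5 is open for it.
Cage a needs two cells with sum 7, leaving r2c5 = 4.
The 3 cells of cage e must have sum 10, so r3c2 = 3.
Cage f has sum 12, so r5c4 = 4.
The only place for 4 in row 3 is r3c3.
In row 4, 4 can only go at r4c2, so r4c2 = 4.
The 4 cells of cage c must have sum 12; hence r1c1 = 4.
Row 5 needs a 1, and only r5c5 is open for it.
In row 4, 1 can only go at r4c3, so r4c3 = 1.
Cage c needs sum 12; hence r1c2 = 1.
Cage d has sum 13, so r3c4 = 5.
5 is placed in row 3; hence r3c5 = 2.
Cage d has sum 13; hence r4c4 = 3.
Column 5 already has 2, leaving r4c5 = 5.
Cage c needs sum 12, so r1c3 = 5.
Column 4 now contains 5, which forces r1c4 = 2.
3 is placed in row 4, leaving r4c1 = 2.
Cage g needs two cells with sum 5, so r5c1 = 3.
Column 3 already has 5, leaving r5c3 = 2.
Column 1 already has 2, leaving r2c1 = 5.
Cage e has sum 10; hence r2c2 = 2.
Row 5 already has 2, so r5c2 = 5.
Filled in: 4 1 5 2 3 / 5 2 3 1 4 / 1 3 4 5 2 / 2 4 1 3 5 / 3 5 2 4 1.

5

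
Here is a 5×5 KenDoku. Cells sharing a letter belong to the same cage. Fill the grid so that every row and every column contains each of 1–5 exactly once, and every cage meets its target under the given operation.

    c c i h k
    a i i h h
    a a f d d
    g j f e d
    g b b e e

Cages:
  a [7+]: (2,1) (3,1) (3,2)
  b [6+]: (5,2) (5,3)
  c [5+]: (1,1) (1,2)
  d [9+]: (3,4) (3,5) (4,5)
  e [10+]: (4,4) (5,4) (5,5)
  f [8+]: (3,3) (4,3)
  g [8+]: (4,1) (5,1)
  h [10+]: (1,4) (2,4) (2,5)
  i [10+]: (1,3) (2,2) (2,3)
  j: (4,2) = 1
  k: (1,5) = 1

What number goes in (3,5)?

4

K is a freebie, which forces (1,5) = 1.
J is a freebie, so (4,2) = 1.
In row 3, 1 can only go at (3,1), so (3,1) = 1.
In column 1, 4 can only go at (2,1), so (2,1) = 4.
The 3 cells of cage a must have sum 7, leaving (3,2) = 2.
Cage c's pair has sum 5, leaving (1,1) = 2.
Column 2 now contains 2, leaving (1,2) = 3.
Column 2 already has 3, which forces (2,2) = 5.
Cage d has sum 9, leaving (4,5) = 2.
Column 2 already has 5; hence (5,2) = 4.
Cage i has sum 10, which forces (1,3) = 4.
Cage h needs sum 10, which forces (1,4) = 5.
The 3 cells of cage i must have sum 10; hence (2,3) = 1.
Cage h has sum 10; hence (2,4) = 2.
Column 5 already has 2; hence (2,5) = 3.
3 is placed in column 5, leaving (3,5) = 4.
Row 4 now contains 2; hence (4,4) = 4.
Cage b's pair has sum 6, so (5,3) = 2.
Cage e needs sum 10, leaving (5,4) = 1.
Cage e has sum 10; hence (5,5) = 5.
Row 3 now contains 4, leaving (3,4) = 3.
Cage g's pair has sum 8, leaving (4,1) = 5.
5 is placed in row 4, which forces (4,3) = 3.
Row 5 now contains 5, so (5,1) = 3.
Row 3 already has 3, so (3,3) = 5.
Completed grid: 2 3 4 5 1 / 4 5 1 2 3 / 1 2 5 3 4 / 5 1 3 4 2 / 3 4 2 1 5.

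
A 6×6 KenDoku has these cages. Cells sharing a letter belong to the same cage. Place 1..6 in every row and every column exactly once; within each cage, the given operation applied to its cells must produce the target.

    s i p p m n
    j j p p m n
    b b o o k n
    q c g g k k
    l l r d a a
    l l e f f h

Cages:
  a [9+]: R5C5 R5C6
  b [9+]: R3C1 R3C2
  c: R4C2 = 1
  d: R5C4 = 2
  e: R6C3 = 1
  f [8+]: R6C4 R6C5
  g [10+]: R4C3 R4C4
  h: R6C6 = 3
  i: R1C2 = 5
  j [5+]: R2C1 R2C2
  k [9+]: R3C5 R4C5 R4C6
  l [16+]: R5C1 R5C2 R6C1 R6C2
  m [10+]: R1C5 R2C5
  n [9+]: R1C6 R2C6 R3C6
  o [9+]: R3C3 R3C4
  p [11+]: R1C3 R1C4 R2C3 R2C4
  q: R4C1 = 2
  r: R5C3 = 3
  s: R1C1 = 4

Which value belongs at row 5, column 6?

4

S is a freebie, which forces R1C1 = 4.
Cage i is a single given cell, leaving R1C2 = 5.
Row 1 already has 4; hence R1C5 = 6.
Column 5 already has 6; hence R2C5 = 4.
Q is a freebie, which forces R4C1 = 2.
C is a freebie; hence R4C2 = 1.
R is a freebie, leaving R5C3 = 3.
D is a freebie, which forces R5C4 = 2.
3 is placed in row 5, so R5C5 = 5.
Cage e is given; hence R6C3 = 1.
Cage h is given, leaving R6C6 = 3.
Column 3 already has 1; hence R1C3 = 2.
Row 1 already has 2, which forces R1C6 = 1.
The two cells of cage j must have sum 5, which forces R2C1 = 3.
Cage j's pair has sum 5, which forces R2C2 = 2.
The 4 cells of cage p must have sum 11, so R2C3 = 5.
3 is placed in row 2, leaving R2C4 = 1.
Row 2 now contains 2, which forces R2C6 = 6.
6 is placed in column 6, which forces R3C6 = 2.
Column 5 now contains 5, which forces R4C5 = 3.
Cage l has sum 16; hence R5C1 = 1.
The two cells of cage a must have sum 9, so R5C6 = 4.
The 4 cells of cage l must have sum 16, leaving R6C1 = 5.
Cage f's pair has sum 8, so R6C4 = 6.
Row 6 now contains 3, leaving R6C5 = 2.
1 is placed in row 1, so R1C4 = 3.
5 is placed in column 1; hence R3C1 = 6.
The two cells of cage b must have sum 9; hence R3C2 = 3.
Row 3 now contains 6, so R3C3 = 4.
3 is placed in column 4; hence R3C4 = 5.
Row 3 already has 2; hence R3C5 = 1.
Cage g's pair has sum 10, which forces R4C3 = 6.
Column 4 already has 6; hence R4C4 = 4.
Column 6 now contains 4; hence R4C6 = 5.
4 is placed in row 5, leaving R5C2 = 6.
6 is placed in row 6, which forces R6C2 = 4.
Filled in: 4 5 2 3 6 1 / 3 2 5 1 4 6 / 6 3 4 5 1 2 / 2 1 6 4 3 5 / 1 6 3 2 5 4 / 5 4 1 6 2 3.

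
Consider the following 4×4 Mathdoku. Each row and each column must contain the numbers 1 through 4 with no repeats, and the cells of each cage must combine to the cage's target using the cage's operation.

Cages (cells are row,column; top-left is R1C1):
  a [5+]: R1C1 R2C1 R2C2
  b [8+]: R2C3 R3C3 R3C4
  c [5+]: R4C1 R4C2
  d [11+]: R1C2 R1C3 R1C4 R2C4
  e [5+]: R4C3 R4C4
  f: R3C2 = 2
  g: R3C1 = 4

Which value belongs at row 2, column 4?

2

Cage g is a single given cell, so R3C1 = 4.
Cage f is a single given cell; hence R3C2 = 2.
Cage a needs sum 5, which forces R1C1 = 1.
The 3 cells of cage a must have sum 5, so R2C1 = 3.
Column 2 already has 2, which forces R2C2 = 1.
The 3 cells of cage b must have sum 8, which forces R2C3 = 4.
Row 2 now contains 4; hence R2C4 = 2.
1 is placed in column 1; hence R4C1 = 2.
Cage d needs sum 11, so R1C3 = 2.
Cage c needs two cells with sum 5, leaving R4C2 = 3.
Cage e's pair has sum 5, leaving R4C3 = 1.
The two cells of cage e must have sum 5; hence R4C4 = 4.
Column 2 now contains 3; hence R1C2 = 4.
Column 4 already has 4, which forces R1C4 = 3.
Column 3 now contains 1, so R3C3 = 3.
Cage b has sum 8; hence R3C4 = 1.
Completed grid: 1 4 2 3 / 3 1 4 2 / 4 2 3 1 / 2 3 1 4.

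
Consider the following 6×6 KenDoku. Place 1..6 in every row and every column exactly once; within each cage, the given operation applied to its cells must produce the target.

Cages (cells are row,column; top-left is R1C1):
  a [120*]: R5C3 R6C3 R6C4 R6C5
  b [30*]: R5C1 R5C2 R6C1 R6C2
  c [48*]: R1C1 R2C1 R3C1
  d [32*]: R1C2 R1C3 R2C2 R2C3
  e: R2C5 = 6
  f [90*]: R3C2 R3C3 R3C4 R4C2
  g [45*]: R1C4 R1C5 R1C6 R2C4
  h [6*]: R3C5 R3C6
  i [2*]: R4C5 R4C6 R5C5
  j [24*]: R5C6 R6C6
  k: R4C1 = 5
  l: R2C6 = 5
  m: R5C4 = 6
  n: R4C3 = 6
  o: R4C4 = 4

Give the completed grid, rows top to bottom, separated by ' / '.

The 4 cells of cage g must have product 45, which forces R2C4 = 3.
Cage e is a single given cell, leaving R2C5 = 6.
Cage l is a single given cell; hence R2C6 = 5.
K is a freebie, leaving R4C1 = 5.
Cage n is a single given cell, leaving R4C3 = 6.
Cage o is a single given cell; hence R4C4 = 4.
Cage i has product 2, leaving R4C5 = 2.
Cage i has product 2; hence R4C6 = 1.
Cage m is a single given cell, leaving R5C4 = 6.
Cage i needs product 2; hence R5C5 = 1.
6 is placed in row 5, which forces R5C6 = 4.
4 is placed in column 6; hence R6C6 = 6.
The 4 cells of cage g must have product 45, leaving R1C4 = 1.
Cage g needs product 45, so R1C5 = 5.
Column 6 now contains 1, leaving R1C6 = 3.
Column 5 already has 1, leaving R3C5 = 3.
Cage h needs two cells with product 6, leaving R3C6 = 2.
Row 4 already has 1, so R4C2 = 3.
Column 5 already has 3, which forces R6C5 = 4.
The 4 cells of cage f must have product 90; hence R3C2 = 6.
Cage f has product 90, which forces R3C3 = 1.
2 is placed in row 3, leaving R3C4 = 5.
Column 4 already has 5, which forces R6C4 = 2.
Cage c needs product 48, leaving R1C1 = 6.
Cage d needs product 32, leaving R1C2 = 4.
The 4 cells of cage d must have product 32; hence R1C3 = 2.
The 3 cells of cage c must have product 48, so R2C1 = 2.
Cage d needs product 32, so R2C2 = 1.
Column 3 now contains 1, which forces R2C3 = 4.
6 is placed in row 3, leaving R3C1 = 4.
Column 1 already has 2, which forces R5C1 = 3.
3 is placed in row 5, so R5C3 = 5.
Column 1 already has 3, leaving R6C1 = 1.
Column 2 now contains 1, so R6C2 = 5.
Column 3 now contains 5, leaving R6C3 = 3.
5 is placed in row 5, so R5C2 = 2.

6 4 2 1 5 3 / 2 1 4 3 6 5 / 4 6 1 5 3 2 / 5 3 6 4 2 1 / 3 2 5 6 1 4 / 1 5 3 2 4 6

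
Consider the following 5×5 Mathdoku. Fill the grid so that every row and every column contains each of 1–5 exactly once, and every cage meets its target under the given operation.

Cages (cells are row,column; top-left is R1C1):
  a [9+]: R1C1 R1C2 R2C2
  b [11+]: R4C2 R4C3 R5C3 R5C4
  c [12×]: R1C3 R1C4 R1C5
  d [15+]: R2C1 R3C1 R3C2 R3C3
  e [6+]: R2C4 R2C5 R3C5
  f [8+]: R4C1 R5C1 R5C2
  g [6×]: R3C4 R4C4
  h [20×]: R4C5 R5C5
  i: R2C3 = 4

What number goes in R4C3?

1

Cage i is given, so R2C3 = 4.
The only place for 5 in column 4 is R5C4.
The two cells of cage h must have product 20, which forces R4C5 = 5.
Row 5 now contains 5, which forces R5C5 = 4.
Cage c needs product 12, leaving R1C4 = 4.
Row 1 needs a 2, and only R1C1 is open for it.
The 3 cells of cage a must have sum 9, so R1C2 = 5.
Cage a needs sum 9, so R2C2 = 2.
Cage f needs sum 8, so R4C1 = 4.
Cage d has sum 15, which forces R3C2 = 4.
Cage e needs sum 6, leaving R3C5 = 2.
Row 3 already has 2, leaving R3C4 = 3.
The two cells of cage g must have product 6; hence R4C4 = 2.
The 4 cells of cage d must have sum 15, leaving R2C1 = 5.
Column 4 now contains 3, which forces R2C4 = 1.
Cage e has sum 6; hence R2C5 = 3.
The 4 cells of cage d must have sum 15, which forces R3C1 = 1.
3 is placed in row 3; hence R3C3 = 5.
1 is placed in column 1, which forces R5C1 = 3.
Row 5 already has 3, leaving R5C2 = 1.
Cage b needs sum 11, so R5C3 = 2.
The 3 cells of cage c must have product 12; hence R1C3 = 3.
Column 5 now contains 3; hence R1C5 = 1.
1 is placed in column 2, so R4C2 = 3.
Cage b has sum 11, which forces R4C3 = 1.
Completed grid: 2 5 3 4 1 / 5 2 4 1 3 / 1 4 5 3 2 / 4 3 1 2 5 / 3 1 2 5 4.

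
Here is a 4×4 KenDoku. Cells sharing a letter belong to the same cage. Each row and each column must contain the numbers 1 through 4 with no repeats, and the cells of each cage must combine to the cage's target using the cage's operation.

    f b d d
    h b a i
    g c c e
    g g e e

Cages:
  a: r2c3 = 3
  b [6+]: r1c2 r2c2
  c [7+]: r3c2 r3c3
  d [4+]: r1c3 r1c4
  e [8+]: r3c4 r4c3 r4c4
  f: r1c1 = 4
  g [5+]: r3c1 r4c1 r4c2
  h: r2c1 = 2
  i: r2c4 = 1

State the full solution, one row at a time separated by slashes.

F is a freebie, which forces r1c1 = 4.
Row 1 already has 4; hence r1c2 = 2.
H is a freebie; hence r2c1 = 2.
2 is placed in column 2, which forces r2c2 = 4.
Cage a is given, leaving r2c3 = 3.
I is a freebie, so r2c4 = 1.
Column 1 now contains 2, leaving r3c1 = 1.
Column 2 now contains 4, which forces r3c2 = 3.
3 is placed in column 3, so r3c3 = 4.
Row 3 already has 4, so r3c4 = 2.
Column 1 now contains 1, so r4c1 = 3.
2 is placed in column 2, leaving r4c2 = 1.
Row 4 now contains 1; hence r4c3 = 2.
Row 4 now contains 3, leaving r4c4 = 4.
3 is placed in column 3, leaving r1c3 = 1.
1 is placed in column 4, which forces r1c4 = 3.

4 2 1 3 / 2 4 3 1 / 1 3 4 2 / 3 1 2 4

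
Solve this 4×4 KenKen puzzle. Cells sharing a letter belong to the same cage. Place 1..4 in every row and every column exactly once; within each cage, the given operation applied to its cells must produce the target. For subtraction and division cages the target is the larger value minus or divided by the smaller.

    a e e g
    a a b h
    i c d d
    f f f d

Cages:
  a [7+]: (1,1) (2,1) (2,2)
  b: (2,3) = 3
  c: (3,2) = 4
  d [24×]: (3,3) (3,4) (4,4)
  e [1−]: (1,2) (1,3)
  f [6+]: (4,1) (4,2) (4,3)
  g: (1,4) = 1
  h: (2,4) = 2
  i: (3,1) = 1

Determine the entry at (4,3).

Cage g is given, so (1,4) = 1.
Cage b is a single given cell, leaving (2,3) = 3.
H is a freebie; hence (2,4) = 2.
Cage i is a single given cell, which forces (3,1) = 1.
Cage c is given, which forces (3,2) = 4.
4 is placed in row 3, which forces (3,3) = 2.
4 is placed in row 3, so (3,4) = 3.
Column 3 already has 2; hence (4,3) = 1.
Column 4 now contains 3; hence (4,4) = 4.
Cage a has sum 7, leaving (1,1) = 2.
The two cells of cage e must have difference 1, which forces (1,2) = 3.
Column 3 already has 2, which forces (1,3) = 4.
1 is placed in column 1, leaving (2,1) = 4.
Column 2 already has 4, which forces (2,2) = 1.
Column 1 already has 2, so (4,1) = 3.
Column 2 now contains 3, leaving (4,2) = 2.
The full grid is 2 3 4 1 / 4 1 3 2 / 1 4 2 3 / 3 2 1 4.

1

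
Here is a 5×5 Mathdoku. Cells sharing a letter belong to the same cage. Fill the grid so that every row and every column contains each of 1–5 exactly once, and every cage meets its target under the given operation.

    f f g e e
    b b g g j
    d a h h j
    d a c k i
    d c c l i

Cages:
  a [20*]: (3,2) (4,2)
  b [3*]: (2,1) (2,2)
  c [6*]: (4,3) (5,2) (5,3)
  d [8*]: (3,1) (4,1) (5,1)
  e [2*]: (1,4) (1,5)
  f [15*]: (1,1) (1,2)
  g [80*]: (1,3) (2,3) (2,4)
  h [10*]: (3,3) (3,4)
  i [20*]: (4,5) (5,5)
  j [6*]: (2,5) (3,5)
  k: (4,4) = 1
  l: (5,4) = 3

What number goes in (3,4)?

Cage g needs product 80; hence (1,3) = 4.
The 3 cells of cage g must have product 80; hence (2,3) = 5.
Cage g needs product 80, so (2,4) = 4.
5 is placed in column 3, which forces (3,3) = 2.
Row 3 now contains 2, which forces (3,4) = 5.
Row 3 now contains 2, which forces (3,5) = 3.
Cage k is a single given cell, which forces (4,4) = 1.
L is a freebie, leaving (5,4) = 3.
Column 4 now contains 1, so (1,4) = 2.
Cage e's pair has product 2, which forces (1,5) = 1.
Column 5 already has 3; hence (2,5) = 2.
5 is placed in row 3, so (3,2) = 4.
The two cells of cage a must have product 20; hence (4,2) = 5.
1 is placed in row 4, which forces (4,3) = 3.
5 is placed in row 4, so (4,5) = 4.
Cage c has product 6; hence (5,2) = 2.
Row 5 already has 3, which forces (5,3) = 1.
4 is placed in column 5, leaving (5,5) = 5.
Cage f's pair has product 15, which forces (1,1) = 5.
Column 2 already has 5, which forces (1,2) = 3.
Column 2 now contains 3, which forces (2,2) = 1.
Row 3 now contains 4; hence (3,1) = 1.
4 is placed in row 4, which forces (4,1) = 2.
1 is placed in row 5, which forces (5,1) = 4.
1 is placed in row 2, leaving (2,1) = 3.
The full grid is 5 3 4 2 1 / 3 1 5 4 2 / 1 4 2 5 3 / 2 5 3 1 4 / 4 2 1 3 5.

5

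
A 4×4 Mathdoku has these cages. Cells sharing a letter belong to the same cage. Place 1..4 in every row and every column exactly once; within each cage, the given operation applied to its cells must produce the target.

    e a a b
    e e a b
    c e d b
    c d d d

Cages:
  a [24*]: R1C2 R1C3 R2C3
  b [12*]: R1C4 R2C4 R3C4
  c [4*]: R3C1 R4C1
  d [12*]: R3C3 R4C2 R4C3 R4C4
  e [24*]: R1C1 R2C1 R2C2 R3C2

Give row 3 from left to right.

Column 4 needs a 2, and only R4C4 is open for it.
Cage d needs product 12, which forces R3C3 = 2.
The 3 cells of cage a must have product 24, so R1C2 = 2.
Cage e needs product 24; hence R2C1 = 2.
Row 4 needs a 4, and only R4C1 is open for it.
Column 1 already has 4; hence R3C1 = 1.
Column 1 already has 1; hence R1C1 = 3.
Row 1 now contains 3, which forces R1C3 = 4.
Row 1 already has 4; hence R1C4 = 1.
Cage e needs product 24, so R2C2 = 1.
Column 3 already has 4; hence R2C3 = 3.
3 is placed in row 2; hence R2C4 = 4.
The 4 cells of cage e must have product 24; hence R3C2 = 4.
Column 4 now contains 4, which forces R3C4 = 3.
Column 2 already has 1, leaving R4C2 = 3.
3 is placed in column 3, which forces R4C3 = 1.
Filled in: 3 2 4 1 / 2 1 3 4 / 1 4 2 3 / 4 3 1 2.

1 4 2 3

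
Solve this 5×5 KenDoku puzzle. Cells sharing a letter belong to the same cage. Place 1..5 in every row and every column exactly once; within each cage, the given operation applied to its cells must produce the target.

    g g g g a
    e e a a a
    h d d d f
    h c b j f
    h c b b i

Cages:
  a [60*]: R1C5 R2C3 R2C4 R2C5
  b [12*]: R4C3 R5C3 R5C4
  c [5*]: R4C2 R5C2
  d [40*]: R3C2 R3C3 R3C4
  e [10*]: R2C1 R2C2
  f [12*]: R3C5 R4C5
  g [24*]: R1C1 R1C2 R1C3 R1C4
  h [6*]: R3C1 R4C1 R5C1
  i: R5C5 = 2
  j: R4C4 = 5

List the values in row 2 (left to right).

5 2 4 3 1

J is a freebie; hence R4C4 = 5.
I is a freebie; hence R5C5 = 2.
Row 4 already has 5, which forces R4C2 = 1.
Cage c needs two cells with product 5, which forces R5C2 = 5.
Cage e needs two cells with product 10, so R2C1 = 5.
Column 2 already has 5; hence R2C2 = 2.
Column 2 now contains 2; hence R3C2 = 4.
Cage d has product 40, which forces R3C3 = 5.
Row 3 now contains 4, leaving R3C4 = 2.
Row 3 now contains 4, so R3C5 = 3.
3 is placed in column 5, leaving R4C5 = 4.
Column 2 already has 4, so R1C2 = 3.
Cage a needs product 60, leaving R1C5 = 5.
Column 5 now contains 4, leaving R2C5 = 1.
Row 3 already has 3, so R3C1 = 1.
Cage h has product 6, leaving R4C1 = 2.
Row 4 already has 4, leaving R4C3 = 3.
Cage h has product 6, so R5C1 = 3.
Column 1 already has 2; hence R1C1 = 4.
The 4 cells of cage g must have product 24, which forces R1C3 = 2.
Cage g needs product 24; hence R1C4 = 1.
3 is placed in column 3, leaving R2C3 = 4.
The 4 cells of cage a must have product 60; hence R2C4 = 3.
4 is placed in column 3; hence R5C3 = 1.
Column 4 already has 1, which forces R5C4 = 4.
The full grid is 4 3 2 1 5 / 5 2 4 3 1 / 1 4 5 2 3 / 2 1 3 5 4 / 3 5 1 4 2.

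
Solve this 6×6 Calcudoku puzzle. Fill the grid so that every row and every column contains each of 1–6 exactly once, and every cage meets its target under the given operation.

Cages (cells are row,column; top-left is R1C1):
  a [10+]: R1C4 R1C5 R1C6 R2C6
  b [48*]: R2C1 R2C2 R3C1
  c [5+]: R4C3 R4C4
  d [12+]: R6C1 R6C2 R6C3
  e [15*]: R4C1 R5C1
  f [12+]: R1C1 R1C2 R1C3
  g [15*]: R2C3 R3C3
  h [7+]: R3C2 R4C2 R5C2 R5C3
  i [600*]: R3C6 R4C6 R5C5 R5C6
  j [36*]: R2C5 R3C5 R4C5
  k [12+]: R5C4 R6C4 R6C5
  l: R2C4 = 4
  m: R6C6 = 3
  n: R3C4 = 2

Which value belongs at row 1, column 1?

Cage l is a single given cell; hence R2C4 = 4.
N is a freebie, leaving R3C4 = 2.
The 4 cells of cage h must have sum 7, which forces R5C3 = 1.
Cage i has product 600, leaving R5C5 = 5.
M is a freebie, leaving R6C6 = 3.
Cage b has product 48, so R3C1 = 4.
Cage e's pair has product 15; hence R4C1 = 5.
Row 5 already has 5; hence R5C1 = 3.
Row 5 now contains 3, so R5C2 = 2.
Row 5 now contains 3, which forces R5C4 = 6.
6 is placed in row 5, so R5C6 = 4.
Cage k has sum 12, leaving R6C4 = 5.
Cage b has product 48, so R2C1 = 2.
Column 2 now contains 2; hence R2C2 = 6.
Row 2 now contains 6, which forces R2C5 = 3.
2 is placed in row 2, so R2C6 = 1.
Column 5 now contains 3; hence R3C5 = 6.
The 4 cells of cage i must have product 600, leaving R3C6 = 5.
Column 5 already has 6, leaving R4C5 = 2.
Column 6 now contains 4, leaving R4C6 = 6.
Column 1 already has 2; hence R6C1 = 6.
Column 2 now contains 6, leaving R6C2 = 4.
Row 6 now contains 4, leaving R6C3 = 2.
The 3 cells of cage k must have sum 12, so R6C5 = 1.
6 is placed in column 1; hence R1C1 = 1.
The 3 cells of cage f must have sum 12, which forces R1C2 = 5.
Cage f needs sum 12, leaving R1C3 = 6.
Cage a needs sum 10, which forces R1C4 = 3.
Column 5 now contains 1; hence R1C5 = 4.
6 is placed in column 6, which forces R1C6 = 2.
Row 2 now contains 3; hence R2C3 = 5.
Row 3 already has 5, which forces R3C3 = 3.
2 is placed in row 4, so R4C3 = 4.
The two cells of cage c must have sum 5, leaving R4C4 = 1.
Row 3 now contains 3; hence R3C2 = 1.
Row 4 now contains 1, which forces R4C2 = 3.
Completed grid: 1 5 6 3 4 2 / 2 6 5 4 3 1 / 4 1 3 2 6 5 / 5 3 4 1 2 6 / 3 2 1 6 5 4 / 6 4 2 5 1 3.

1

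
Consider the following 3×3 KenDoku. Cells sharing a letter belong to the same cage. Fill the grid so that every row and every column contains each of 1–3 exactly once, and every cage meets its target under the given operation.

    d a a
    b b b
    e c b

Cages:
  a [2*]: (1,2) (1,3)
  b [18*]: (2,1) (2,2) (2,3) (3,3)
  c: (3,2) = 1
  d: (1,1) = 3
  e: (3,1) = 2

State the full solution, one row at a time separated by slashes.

3 2 1 / 1 3 2 / 2 1 3

Cage d is a single given cell; hence (1,1) = 3.
Cage e is given, so (3,1) = 2.
Cage c is a single given cell; hence (3,2) = 1.
Cage b needs product 18, which forces (3,3) = 3.
Column 2 now contains 1, leaving (1,2) = 2.
The two cells of cage a must have product 2, leaving (1,3) = 1.
Column 1 now contains 2, which forces (2,1) = 1.
Cage b needs product 18, leaving (2,2) = 3.
The 4 cells of cage b must have product 18, leaving (2,3) = 2.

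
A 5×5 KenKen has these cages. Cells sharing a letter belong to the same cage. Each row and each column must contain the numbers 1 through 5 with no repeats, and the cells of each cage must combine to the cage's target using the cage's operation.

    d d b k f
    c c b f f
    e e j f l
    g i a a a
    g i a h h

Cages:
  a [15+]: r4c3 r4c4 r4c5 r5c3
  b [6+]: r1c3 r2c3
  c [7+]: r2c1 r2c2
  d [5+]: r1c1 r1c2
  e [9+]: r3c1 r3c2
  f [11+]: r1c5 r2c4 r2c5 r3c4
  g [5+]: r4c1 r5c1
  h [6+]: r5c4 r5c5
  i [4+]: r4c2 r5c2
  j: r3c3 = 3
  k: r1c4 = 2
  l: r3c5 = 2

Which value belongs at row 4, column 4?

4

Cage k is given; hence r1c4 = 2.
Cage j is given, so r3c3 = 3.
L is a freebie, so r3c5 = 2.
The only place for 3 in row 1 is r1c5.
Cage f needs sum 11, which forces r2c4 = 3.
The only place for 5 in row 1 is r1c3.
The two cells of cage b must have sum 6, so r2c3 = 1.
Row 2 already has 1; hence r2c5 = 4.
The 4 cells of cage a must have sum 15, leaving r4c3 = 2.
Column 5 now contains 4, so r4c5 = 5.
5 is placed in column 3, so r5c3 = 4.
Column 5 now contains 5, so r5c5 = 1.
The 4 cells of cage f must have sum 11; hence r3c4 = 1.
Cage g's pair has sum 5, which forces r4c1 = 3.
The two cells of cage i must have sum 4; hence r4c2 = 1.
Row 4 now contains 5, leaving r4c4 = 4.
The two cells of cage g must have sum 5, leaving r5c1 = 2.
Row 5 now contains 1, which forces r5c2 = 3.
Row 5 now contains 1, leaving r5c4 = 5.
Cage d needs two cells with sum 5; hence r1c1 = 1.
Column 2 already has 1, so r1c2 = 4.
Column 1 already has 2, so r2c1 = 5.
Cage c needs two cells with sum 7, which forces r2c2 = 2.
Column 1 already has 5, so r3c1 = 4.
Column 2 already has 4; hence r3c2 = 5.
Completed grid: 1 4 5 2 3 / 5 2 1 3 4 / 4 5 3 1 2 / 3 1 2 4 5 / 2 3 4 5 1.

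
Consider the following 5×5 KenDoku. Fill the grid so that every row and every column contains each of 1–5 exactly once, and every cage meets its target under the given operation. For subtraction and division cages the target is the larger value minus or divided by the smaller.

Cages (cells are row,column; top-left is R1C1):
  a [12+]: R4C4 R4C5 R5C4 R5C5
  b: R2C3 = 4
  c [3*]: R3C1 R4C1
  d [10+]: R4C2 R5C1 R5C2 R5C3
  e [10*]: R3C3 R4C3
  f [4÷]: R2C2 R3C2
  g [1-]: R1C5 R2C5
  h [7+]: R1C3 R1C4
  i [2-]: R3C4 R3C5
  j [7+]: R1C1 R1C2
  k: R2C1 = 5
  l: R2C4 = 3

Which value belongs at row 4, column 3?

5

Cage k is given, which forces R2C1 = 5.
Cage b is a single given cell; hence R2C3 = 4.
L is a freebie, which forces R2C4 = 3.
Row 2 already has 4, leaving R2C2 = 1.
Row 2 already has 1, leaving R2C5 = 2.
Cage f's pair has quotient 4, so R3C2 = 4.
Row 3 already has 4, so R3C5 = 3.
3 is placed in column 5, leaving R1C5 = 1.
3 is placed in row 3; hence R3C1 = 1.
Row 3 already has 1, leaving R3C4 = 5.
The two cells of cage c must have product 3, which forces R4C1 = 3.
3 is placed in row 4, which forces R4C2 = 2.
Row 4 now contains 2; hence R4C3 = 5.
Row 4 already has 5, leaving R4C5 = 4.
4 is placed in column 5; hence R5C5 = 5.
The two cells of cage h must have sum 7, which forces R1C3 = 3.
Cage h's pair has sum 7, which forces R1C4 = 4.
Row 3 already has 5; hence R3C3 = 2.
Row 4 already has 4, so R4C4 = 1.
Cage d needs sum 10, leaving R5C1 = 4.
Row 5 now contains 5, leaving R5C2 = 3.
The 4 cells of cage d must have sum 10; hence R5C3 = 1.
Cage a has sum 12, which forces R5C4 = 2.
Row 1 now contains 4, leaving R1C1 = 2.
Row 1 already has 3, which forces R1C2 = 5.
The full grid is 2 5 3 4 1 / 5 1 4 3 2 / 1 4 2 5 3 / 3 2 5 1 4 / 4 3 1 2 5.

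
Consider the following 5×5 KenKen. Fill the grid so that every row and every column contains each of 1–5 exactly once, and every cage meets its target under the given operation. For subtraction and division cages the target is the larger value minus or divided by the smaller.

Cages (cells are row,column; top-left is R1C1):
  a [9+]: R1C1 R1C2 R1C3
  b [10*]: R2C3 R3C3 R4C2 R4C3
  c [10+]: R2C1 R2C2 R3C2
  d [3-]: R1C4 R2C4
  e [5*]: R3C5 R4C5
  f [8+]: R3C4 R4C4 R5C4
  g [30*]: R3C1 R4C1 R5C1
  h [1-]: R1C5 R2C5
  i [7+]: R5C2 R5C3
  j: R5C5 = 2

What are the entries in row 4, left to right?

3 1 2 4 5

Cage b has product 10, which forces R4C2 = 1.
Row 4 now contains 1, so R4C5 = 5.
J is a freebie, leaving R5C5 = 2.
Column 5 now contains 5, so R3C5 = 1.
Row 4 already has 5, leaving R4C3 = 2.
The 4 cells of cage b must have product 10, leaving R2C3 = 1.
Cage g needs product 30, so R3C1 = 2.
Row 3 already has 1, leaving R3C3 = 5.
Row 4 now contains 2, which forces R4C1 = 3.
Row 4 now contains 3, leaving R4C4 = 4.
Cage g needs product 30, so R5C1 = 5.
Cage f needs sum 8, leaving R5C4 = 1.
The 3 cells of cage a must have sum 9, so R1C3 = 3.
3 is placed in row 1, which forces R1C5 = 4.
Column 1 now contains 5; hence R2C1 = 4.
Cage c needs sum 10, which forces R2C2 = 2.
Row 2 already has 2, which forces R2C4 = 5.
4 is placed in column 5, so R2C5 = 3.
The 3 cells of cage c must have sum 10, which forces R3C2 = 4.
4 is placed in column 4, which forces R3C4 = 3.
4 is placed in column 2, leaving R5C2 = 3.
Column 3 now contains 3; hence R5C3 = 4.
Row 1 already has 4, leaving R1C1 = 1.
Column 2 now contains 2, which forces R1C2 = 5.
Column 4 now contains 5, which forces R1C4 = 2.
Completed grid: 1 5 3 2 4 / 4 2 1 5 3 / 2 4 5 3 1 / 3 1 2 4 5 / 5 3 4 1 2.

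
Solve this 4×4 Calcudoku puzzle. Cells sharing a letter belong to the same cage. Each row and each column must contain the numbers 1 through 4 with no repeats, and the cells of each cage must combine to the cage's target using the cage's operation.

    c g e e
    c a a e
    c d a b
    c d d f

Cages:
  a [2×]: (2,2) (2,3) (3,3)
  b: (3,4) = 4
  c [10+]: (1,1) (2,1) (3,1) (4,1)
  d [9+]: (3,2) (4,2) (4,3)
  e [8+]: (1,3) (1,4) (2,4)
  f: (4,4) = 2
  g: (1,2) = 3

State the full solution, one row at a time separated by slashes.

2 3 4 1 / 4 1 2 3 / 3 2 1 4 / 1 4 3 2

G is a freebie, so (1,2) = 3.
The 3 cells of cage a must have product 2, which forces (2,2) = 1.
The 3 cells of cage a must have product 2, leaving (2,3) = 2.
The 3 cells of cage a must have product 2, which forces (3,3) = 1.
Cage b is given; hence (3,4) = 4.
Cage f is given, leaving (4,4) = 2.
Column 3 already has 1; hence (1,3) = 4.
Column 4 already has 2, leaving (1,4) = 1.
Column 4 already has 4, leaving (2,4) = 3.
Row 3 already has 4, leaving (3,2) = 2.
2 is placed in row 4, leaving (4,2) = 4.
The 3 cells of cage d must have sum 9, so (4,3) = 3.
1 is placed in row 1; hence (1,1) = 2.
Row 2 now contains 3, so (2,1) = 4.
2 is placed in row 3, which forces (3,1) = 3.
Row 4 now contains 3, so (4,1) = 1.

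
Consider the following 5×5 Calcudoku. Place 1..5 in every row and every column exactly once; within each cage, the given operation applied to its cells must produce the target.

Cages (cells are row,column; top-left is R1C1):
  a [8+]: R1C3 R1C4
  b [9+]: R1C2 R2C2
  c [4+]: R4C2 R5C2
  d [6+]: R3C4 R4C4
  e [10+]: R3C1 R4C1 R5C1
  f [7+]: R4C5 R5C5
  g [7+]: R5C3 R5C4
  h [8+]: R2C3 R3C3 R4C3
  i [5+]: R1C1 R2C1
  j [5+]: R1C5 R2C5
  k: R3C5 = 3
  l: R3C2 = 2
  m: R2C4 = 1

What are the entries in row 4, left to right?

Cage m is given; hence R2C4 = 1.
L is a freebie, which forces R3C2 = 2.
Cage k is a single given cell, so R3C5 = 3.
Cage j needs two cells with sum 5, which forces R1C5 = 1.
Cage j's pair has sum 5, leaving R2C5 = 4.
The two cells of cage d must have sum 6, so R3C4 = 4.
Cage d's pair has sum 6; hence R4C4 = 2.
Row 4 already has 2, so R4C5 = 5.
Column 5 now contains 5; hence R5C5 = 2.
The two cells of cage b must have sum 9; hence R1C2 = 4.
4 is placed in row 2, so R2C2 = 5.
Cage g's pair has sum 7, which forces R5C3 = 4.
Cage g's pair has sum 7, which forces R5C4 = 3.
Cage a needs two cells with sum 8, leaving R1C3 = 3.
Column 4 now contains 3; hence R1C4 = 5.
The 3 cells of cage h must have sum 8; hence R2C3 = 2.
The 3 cells of cage h must have sum 8; hence R3C3 = 5.
The 3 cells of cage e must have sum 10, which forces R4C1 = 4.
Cage c needs two cells with sum 4, which forces R4C2 = 3.
4 is placed in column 3, leaving R4C3 = 1.
Row 5 already has 3, leaving R5C2 = 1.
Row 1 now contains 3, leaving R1C1 = 2.
Row 2 already has 2, so R2C1 = 3.
Row 3 already has 5, which forces R3C1 = 1.
1 is placed in row 5; hence R5C1 = 5.
Completed grid: 2 4 3 5 1 / 3 5 2 1 4 / 1 2 5 4 3 / 4 3 1 2 5 / 5 1 4 3 2.

4 3 1 2 5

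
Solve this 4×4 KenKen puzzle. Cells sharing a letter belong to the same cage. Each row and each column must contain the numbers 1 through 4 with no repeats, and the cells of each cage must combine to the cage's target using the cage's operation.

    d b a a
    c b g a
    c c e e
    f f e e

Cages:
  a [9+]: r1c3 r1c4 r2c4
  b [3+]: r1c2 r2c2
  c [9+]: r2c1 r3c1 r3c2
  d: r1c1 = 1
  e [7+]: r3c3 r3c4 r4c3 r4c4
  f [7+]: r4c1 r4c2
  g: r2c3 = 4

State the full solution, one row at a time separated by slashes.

1 2 3 4 / 3 1 4 2 / 2 4 1 3 / 4 3 2 1

Cage d is given, which forces r1c1 = 1.
Row 1 already has 1; hence r1c2 = 2.
Column 2 already has 2, which forces r2c2 = 1.
G is a freebie, which forces r2c3 = 4.
Column 3 already has 4, which forces r1c3 = 3.
The 3 cells of cage a must have sum 9, which forces r1c4 = 4.
The 3 cells of cage a must have sum 9; hence r2c4 = 2.
Row 2 already has 2; hence r2c1 = 3.
Cage c needs sum 9; hence r3c1 = 2.
The 3 cells of cage c must have sum 9; hence r3c2 = 4.
Row 3 now contains 2; hence r3c3 = 1.
1 is placed in row 3, which forces r3c4 = 3.
3 is placed in column 1, which forces r4c1 = 4.
4 is placed in column 2; hence r4c2 = 3.
Column 3 now contains 1; hence r4c3 = 2.
Column 4 already has 3, so r4c4 = 1.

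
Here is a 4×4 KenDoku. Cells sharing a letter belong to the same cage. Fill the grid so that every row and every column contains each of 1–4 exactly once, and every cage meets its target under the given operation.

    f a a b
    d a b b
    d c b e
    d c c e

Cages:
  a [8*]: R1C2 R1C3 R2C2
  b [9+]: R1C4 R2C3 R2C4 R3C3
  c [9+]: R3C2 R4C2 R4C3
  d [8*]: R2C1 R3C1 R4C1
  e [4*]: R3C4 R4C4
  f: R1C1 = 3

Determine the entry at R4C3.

Cage f is a single given cell, leaving R1C1 = 3.
The only place for 3 in column 4 is R2C4.
Column 4 needs a 2, and only R1C4 is open for it.
Cage a has product 8, so R2C2 = 2.
Cage b needs sum 9; hence R2C3 = 1.
The 4 cells of cage b must have sum 9, leaving R3C3 = 3.
Cage a has product 8, which forces R1C2 = 1.
1 is placed in column 3, which forces R1C3 = 4.
1 is placed in row 2; hence R2C1 = 4.
Row 3 already has 3, leaving R3C2 = 4.
Row 3 now contains 4; hence R3C4 = 1.
Column 2 already has 1, which forces R4C2 = 3.
Column 3 already has 4, so R4C3 = 2.
Column 4 now contains 1, which forces R4C4 = 4.
Row 3 already has 1, which forces R3C1 = 2.
2 is placed in row 4, so R4C1 = 1.
Filled in: 3 1 4 2 / 4 2 1 3 / 2 4 3 1 / 1 3 2 4.

2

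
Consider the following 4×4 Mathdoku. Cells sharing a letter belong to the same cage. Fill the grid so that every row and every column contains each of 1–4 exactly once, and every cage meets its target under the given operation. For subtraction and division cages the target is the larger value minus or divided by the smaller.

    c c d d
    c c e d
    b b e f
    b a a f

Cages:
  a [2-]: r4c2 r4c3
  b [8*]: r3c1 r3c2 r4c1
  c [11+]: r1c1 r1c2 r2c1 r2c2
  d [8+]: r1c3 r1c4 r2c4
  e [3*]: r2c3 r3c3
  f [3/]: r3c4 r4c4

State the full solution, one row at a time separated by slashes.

The 3 cells of cage b must have product 8, which forces r4c1 = 1.
Row 4 now contains 1; hence r4c4 = 3.
Column 4 now contains 3, leaving r3c4 = 1.
Cage d needs sum 8; hence r1c3 = 2.
Column 4 now contains 1, which forces r1c4 = 4.
The two cells of cage e must have product 3; hence r2c3 = 1.
Cage d has sum 8, which forces r2c4 = 2.
1 is placed in row 3, leaving r3c3 = 3.
Column 3 already has 2, leaving r4c3 = 4.
Row 1 already has 4; hence r1c1 = 3.
Cage c has sum 11, so r1c2 = 1.
The 4 cells of cage c must have sum 11, so r2c1 = 4.
Cage c needs sum 11, which forces r2c2 = 3.
Column 1 now contains 4, leaving r3c1 = 2.
Row 3 already has 2, leaving r3c2 = 4.
Row 4 now contains 4, leaving r4c2 = 2.

3 1 2 4 / 4 3 1 2 / 2 4 3 1 / 1 2 4 3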